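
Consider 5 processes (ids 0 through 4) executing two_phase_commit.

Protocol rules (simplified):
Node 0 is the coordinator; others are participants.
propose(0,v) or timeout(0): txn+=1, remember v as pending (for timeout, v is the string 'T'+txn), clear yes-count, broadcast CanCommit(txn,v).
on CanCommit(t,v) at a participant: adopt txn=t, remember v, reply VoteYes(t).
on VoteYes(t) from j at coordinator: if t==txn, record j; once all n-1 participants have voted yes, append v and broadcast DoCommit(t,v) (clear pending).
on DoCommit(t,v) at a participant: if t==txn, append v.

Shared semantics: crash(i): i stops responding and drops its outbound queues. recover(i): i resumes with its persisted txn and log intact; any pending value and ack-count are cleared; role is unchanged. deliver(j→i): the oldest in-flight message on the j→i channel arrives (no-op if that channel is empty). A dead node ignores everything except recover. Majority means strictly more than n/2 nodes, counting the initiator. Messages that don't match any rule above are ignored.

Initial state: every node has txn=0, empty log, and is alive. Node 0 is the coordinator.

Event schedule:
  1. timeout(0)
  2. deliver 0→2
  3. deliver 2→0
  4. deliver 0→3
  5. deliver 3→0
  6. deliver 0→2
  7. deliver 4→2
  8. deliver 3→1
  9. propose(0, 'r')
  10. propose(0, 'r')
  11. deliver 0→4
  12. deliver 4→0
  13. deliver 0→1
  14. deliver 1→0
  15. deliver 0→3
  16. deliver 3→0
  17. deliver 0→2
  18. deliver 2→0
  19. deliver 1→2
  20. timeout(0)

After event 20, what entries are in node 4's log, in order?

[1] timeout(0) → N0(coor t1 [-])
[2] deliver 0→2 → N2(part t1 [-])
[3] deliver 2→0 → ∅
[4] deliver 0→3 → N3(part t1 [-])
[5] deliver 3→0 → ∅
[6] deliver 0→2 → ∅
[7] deliver 4→2 → ∅
[8] deliver 3→1 → ∅
[9] propose(0,'r') → N0(coor t2 [-])
[10] propose(0,'r') → N0(coor t3 [-])
[11] deliver 0→4 → N4(part t1 [-])
[12] deliver 4→0 → ∅
[13] deliver 0→1 → N1(part t1 [-])
[14] deliver 1→0 → ∅
[15] deliver 0→3 → N3(part t2 [-])
[16] deliver 3→0 → ∅
[17] deliver 0→2 → N2(part t2 [-])
[18] deliver 2→0 → ∅
[19] deliver 1→2 → ∅
[20] timeout(0) → N0(coor t4 [-])

empty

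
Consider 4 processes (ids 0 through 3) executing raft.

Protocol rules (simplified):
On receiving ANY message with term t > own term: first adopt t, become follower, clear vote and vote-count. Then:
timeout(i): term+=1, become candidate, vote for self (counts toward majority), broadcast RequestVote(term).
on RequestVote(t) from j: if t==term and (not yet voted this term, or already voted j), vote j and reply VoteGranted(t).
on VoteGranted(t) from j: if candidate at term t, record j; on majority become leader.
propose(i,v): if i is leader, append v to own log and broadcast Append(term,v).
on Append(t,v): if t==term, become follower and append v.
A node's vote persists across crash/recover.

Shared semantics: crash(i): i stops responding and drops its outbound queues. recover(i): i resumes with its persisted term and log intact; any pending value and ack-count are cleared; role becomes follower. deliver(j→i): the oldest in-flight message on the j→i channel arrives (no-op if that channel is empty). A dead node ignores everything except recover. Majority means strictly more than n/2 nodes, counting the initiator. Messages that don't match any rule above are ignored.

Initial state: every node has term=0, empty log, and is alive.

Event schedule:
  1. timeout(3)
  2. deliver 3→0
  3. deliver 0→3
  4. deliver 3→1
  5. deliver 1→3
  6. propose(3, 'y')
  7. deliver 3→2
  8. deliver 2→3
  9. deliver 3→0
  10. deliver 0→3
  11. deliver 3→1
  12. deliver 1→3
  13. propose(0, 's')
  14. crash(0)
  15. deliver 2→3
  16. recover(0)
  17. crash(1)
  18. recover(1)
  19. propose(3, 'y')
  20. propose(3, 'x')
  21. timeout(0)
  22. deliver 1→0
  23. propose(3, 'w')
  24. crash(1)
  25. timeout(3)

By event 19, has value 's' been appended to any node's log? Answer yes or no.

1. timeout(3):  <3:cand t1 ->
2. deliver 3→0:  <0:foll t1 ->
3. deliver 0→3:  nop
4. deliver 3→1:  <1:foll t1 ->
5. deliver 1→3:  <3:lead t1 ->
6. propose(3,'y'):  <3:lead t1 y>
7. deliver 3→2:  <2:foll t1 ->
8. deliver 2→3:  nop
9. deliver 3→0:  <0:foll t1 y>
10. deliver 0→3:  nop
11. deliver 3→1:  <1:foll t1 y>
12. deliver 1→3:  nop
13. propose(0,'s'):  nop
14. crash(0):  <0:✗foll t1 y>
15. deliver 2→3:  nop
16. recover(0):  <0:foll t1 y>
17. crash(1):  <1:✗foll t1 y>
18. recover(1):  <1:foll t1 y>
19. propose(3,'y'):  <3:lead t1 y,y>

no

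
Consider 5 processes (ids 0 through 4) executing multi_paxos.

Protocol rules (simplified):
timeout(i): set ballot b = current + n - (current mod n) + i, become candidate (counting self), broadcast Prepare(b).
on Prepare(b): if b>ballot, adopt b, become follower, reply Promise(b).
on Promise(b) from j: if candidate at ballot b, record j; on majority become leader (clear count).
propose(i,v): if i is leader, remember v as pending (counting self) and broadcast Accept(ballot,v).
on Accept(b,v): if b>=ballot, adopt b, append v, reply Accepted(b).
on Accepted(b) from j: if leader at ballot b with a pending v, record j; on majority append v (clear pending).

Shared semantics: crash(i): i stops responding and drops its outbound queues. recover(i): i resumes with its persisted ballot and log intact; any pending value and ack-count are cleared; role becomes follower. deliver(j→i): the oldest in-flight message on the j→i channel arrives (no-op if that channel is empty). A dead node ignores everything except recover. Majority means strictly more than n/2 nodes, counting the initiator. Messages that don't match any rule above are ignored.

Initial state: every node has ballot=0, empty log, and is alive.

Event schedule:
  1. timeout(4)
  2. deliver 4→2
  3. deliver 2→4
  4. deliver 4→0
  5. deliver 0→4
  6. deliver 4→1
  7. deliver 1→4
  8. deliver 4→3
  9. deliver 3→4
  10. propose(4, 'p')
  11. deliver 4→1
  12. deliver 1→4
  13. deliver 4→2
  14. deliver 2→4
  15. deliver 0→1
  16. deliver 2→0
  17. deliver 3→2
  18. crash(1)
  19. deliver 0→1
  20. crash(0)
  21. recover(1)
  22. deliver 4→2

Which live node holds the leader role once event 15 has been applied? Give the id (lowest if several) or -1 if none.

1. timeout(4):  <4:cand b9 ->
2. deliver 4→2:  <2:foll b9 ->
3. deliver 2→4:  nop
4. deliver 4→0:  <0:foll b9 ->
5. deliver 0→4:  <4:lead b9 ->
6. deliver 4→1:  <1:foll b9 ->
7. deliver 1→4:  nop
8. deliver 4→3:  <3:foll b9 ->
9. deliver 3→4:  nop
10. propose(4,'p'):  nop
11. deliver 4→1:  <1:foll b9 p>
12. deliver 1→4:  nop
13. deliver 4→2:  <2:foll b9 p>
14. deliver 2→4:  <4:lead b9 p>
15. deliver 0→1:  nop

4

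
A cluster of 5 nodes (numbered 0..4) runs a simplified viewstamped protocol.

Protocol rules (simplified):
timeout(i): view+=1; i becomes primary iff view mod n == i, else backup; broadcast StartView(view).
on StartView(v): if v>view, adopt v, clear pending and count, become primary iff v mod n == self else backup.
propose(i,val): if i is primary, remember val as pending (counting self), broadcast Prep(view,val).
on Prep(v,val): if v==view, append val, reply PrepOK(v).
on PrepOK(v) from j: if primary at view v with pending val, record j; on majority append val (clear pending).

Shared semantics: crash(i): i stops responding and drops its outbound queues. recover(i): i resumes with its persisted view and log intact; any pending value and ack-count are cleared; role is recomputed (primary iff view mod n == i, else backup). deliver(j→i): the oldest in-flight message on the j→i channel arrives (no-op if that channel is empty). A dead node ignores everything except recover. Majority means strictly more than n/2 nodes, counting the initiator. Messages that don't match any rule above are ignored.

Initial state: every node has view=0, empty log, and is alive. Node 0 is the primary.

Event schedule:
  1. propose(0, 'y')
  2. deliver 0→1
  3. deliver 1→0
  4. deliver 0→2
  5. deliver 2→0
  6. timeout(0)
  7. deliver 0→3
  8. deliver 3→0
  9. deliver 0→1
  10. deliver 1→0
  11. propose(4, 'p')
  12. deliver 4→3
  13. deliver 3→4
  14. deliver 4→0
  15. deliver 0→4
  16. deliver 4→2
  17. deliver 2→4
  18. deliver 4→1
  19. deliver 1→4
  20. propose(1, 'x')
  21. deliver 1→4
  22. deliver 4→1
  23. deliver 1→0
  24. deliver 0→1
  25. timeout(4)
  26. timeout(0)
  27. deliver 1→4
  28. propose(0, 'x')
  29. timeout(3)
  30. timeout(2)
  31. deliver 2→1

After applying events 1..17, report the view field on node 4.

after 1 — propose(0,'y'): ·
after 2 — deliver 0→1: n1:back/v0/[y]
after 3 — deliver 1→0: ·
after 4 — deliver 0→2: n2:back/v0/[y]
after 5 — deliver 2→0: n0:prim/v0/[y]
after 6 — timeout(0): n0:back/v1/[y]
after 7 — deliver 0→3: n3:back/v0/[y]
after 8 — deliver 3→0: ·
after 9 — deliver 0→1: n1:prim/v1/[y]
after 10 — deliver 1→0: ·
after 11 — propose(4,'p'): ·
after 12 — deliver 4→3: ·
after 13 — deliver 3→4: ·
after 14 — deliver 4→0: ·
after 15 — deliver 0→4: n4:back/v0/[y]
after 16 — deliver 4→2: ·
after 17 — deliver 2→4: ·

0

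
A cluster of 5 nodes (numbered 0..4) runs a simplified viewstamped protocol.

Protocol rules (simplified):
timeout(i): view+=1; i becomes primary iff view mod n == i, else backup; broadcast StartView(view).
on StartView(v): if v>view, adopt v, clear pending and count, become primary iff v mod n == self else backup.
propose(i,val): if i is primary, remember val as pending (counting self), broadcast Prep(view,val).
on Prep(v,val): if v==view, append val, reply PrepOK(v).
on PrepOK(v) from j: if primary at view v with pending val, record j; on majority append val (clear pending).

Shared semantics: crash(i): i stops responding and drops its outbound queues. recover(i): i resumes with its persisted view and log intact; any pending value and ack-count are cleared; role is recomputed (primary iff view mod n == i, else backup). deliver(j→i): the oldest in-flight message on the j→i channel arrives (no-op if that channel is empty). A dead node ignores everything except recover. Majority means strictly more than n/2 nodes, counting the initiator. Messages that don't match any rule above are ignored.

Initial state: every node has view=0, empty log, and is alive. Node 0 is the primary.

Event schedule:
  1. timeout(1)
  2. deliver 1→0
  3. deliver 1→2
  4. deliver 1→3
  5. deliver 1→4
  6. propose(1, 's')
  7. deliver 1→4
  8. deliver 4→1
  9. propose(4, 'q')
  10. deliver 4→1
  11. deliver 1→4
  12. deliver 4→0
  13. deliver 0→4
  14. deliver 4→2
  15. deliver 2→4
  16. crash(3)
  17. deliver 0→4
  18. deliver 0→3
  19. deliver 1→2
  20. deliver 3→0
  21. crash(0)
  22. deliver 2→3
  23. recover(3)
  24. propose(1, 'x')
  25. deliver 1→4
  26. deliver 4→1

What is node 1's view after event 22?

1

1. timeout(1):  <1:prim v1 ->
2. deliver 1→0:  <0:back v1 ->
3. deliver 1→2:  <2:back v1 ->
4. deliver 1→3:  <3:back v1 ->
5. deliver 1→4:  <4:back v1 ->
6. propose(1,'s'):  nop
7. deliver 1→4:  <4:back v1 s>
8. deliver 4→1:  nop
9. propose(4,'q'):  nop
10. deliver 4→1:  nop
11. deliver 1→4:  nop
12. deliver 4→0:  nop
13. deliver 0→4:  nop
14. deliver 4→2:  nop
15. deliver 2→4:  nop
16. crash(3):  <3:✗back v1 ->
17. deliver 0→4:  nop
18. deliver 0→3:  nop
19. deliver 1→2:  <2:back v1 s>
20. deliver 3→0:  nop
21. crash(0):  <0:✗back v1 ->
22. deliver 2→3:  nop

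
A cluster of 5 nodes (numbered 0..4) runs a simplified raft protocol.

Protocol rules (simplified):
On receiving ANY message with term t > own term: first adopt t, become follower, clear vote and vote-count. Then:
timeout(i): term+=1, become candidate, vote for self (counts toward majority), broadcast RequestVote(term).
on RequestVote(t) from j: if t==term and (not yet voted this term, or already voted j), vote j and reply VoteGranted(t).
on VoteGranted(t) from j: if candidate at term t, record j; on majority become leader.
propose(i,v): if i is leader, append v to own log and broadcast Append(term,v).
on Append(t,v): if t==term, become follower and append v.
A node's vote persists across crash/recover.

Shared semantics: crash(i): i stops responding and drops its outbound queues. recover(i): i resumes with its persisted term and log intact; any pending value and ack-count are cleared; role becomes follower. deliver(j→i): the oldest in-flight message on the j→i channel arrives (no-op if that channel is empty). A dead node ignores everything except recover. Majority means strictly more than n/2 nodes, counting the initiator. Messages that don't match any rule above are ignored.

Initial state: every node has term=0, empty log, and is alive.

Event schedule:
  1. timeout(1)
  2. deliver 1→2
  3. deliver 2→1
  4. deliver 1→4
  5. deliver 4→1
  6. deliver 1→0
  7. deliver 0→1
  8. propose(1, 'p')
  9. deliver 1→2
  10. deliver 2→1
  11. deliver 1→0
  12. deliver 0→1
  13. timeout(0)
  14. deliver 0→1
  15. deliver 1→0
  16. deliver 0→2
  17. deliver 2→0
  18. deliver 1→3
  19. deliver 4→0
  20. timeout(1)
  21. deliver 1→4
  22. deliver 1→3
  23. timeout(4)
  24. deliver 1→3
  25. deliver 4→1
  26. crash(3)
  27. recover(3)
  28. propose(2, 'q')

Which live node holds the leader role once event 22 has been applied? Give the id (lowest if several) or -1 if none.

0

step 1 timeout(1): 1={cand,t=1,log=-}
step 2 deliver 1→2: 2={foll,t=1,log=-}
step 3 deliver 2→1: —
step 4 deliver 1→4: 4={foll,t=1,log=-}
step 5 deliver 4→1: 1={lead,t=1,log=-}
step 6 deliver 1→0: 0={foll,t=1,log=-}
step 7 deliver 0→1: —
step 8 propose(1,'p'): 1={lead,t=1,log=p}
step 9 deliver 1→2: 2={foll,t=1,log=p}
step 10 deliver 2→1: —
step 11 deliver 1→0: 0={foll,t=1,log=p}
step 12 deliver 0→1: —
step 13 timeout(0): 0={cand,t=2,log=p}
step 14 deliver 0→1: 1={foll,t=2,log=p}
step 15 deliver 1→0: —
step 16 deliver 0→2: 2={foll,t=2,log=p}
step 17 deliver 2→0: 0={lead,t=2,log=p}
step 18 deliver 1→3: 3={foll,t=1,log=-}
step 19 deliver 4→0: —
step 20 timeout(1): 1={cand,t=3,log=p}
step 21 deliver 1→4: 4={foll,t=1,log=p}
step 22 deliver 1→3: 3={foll,t=1,log=p}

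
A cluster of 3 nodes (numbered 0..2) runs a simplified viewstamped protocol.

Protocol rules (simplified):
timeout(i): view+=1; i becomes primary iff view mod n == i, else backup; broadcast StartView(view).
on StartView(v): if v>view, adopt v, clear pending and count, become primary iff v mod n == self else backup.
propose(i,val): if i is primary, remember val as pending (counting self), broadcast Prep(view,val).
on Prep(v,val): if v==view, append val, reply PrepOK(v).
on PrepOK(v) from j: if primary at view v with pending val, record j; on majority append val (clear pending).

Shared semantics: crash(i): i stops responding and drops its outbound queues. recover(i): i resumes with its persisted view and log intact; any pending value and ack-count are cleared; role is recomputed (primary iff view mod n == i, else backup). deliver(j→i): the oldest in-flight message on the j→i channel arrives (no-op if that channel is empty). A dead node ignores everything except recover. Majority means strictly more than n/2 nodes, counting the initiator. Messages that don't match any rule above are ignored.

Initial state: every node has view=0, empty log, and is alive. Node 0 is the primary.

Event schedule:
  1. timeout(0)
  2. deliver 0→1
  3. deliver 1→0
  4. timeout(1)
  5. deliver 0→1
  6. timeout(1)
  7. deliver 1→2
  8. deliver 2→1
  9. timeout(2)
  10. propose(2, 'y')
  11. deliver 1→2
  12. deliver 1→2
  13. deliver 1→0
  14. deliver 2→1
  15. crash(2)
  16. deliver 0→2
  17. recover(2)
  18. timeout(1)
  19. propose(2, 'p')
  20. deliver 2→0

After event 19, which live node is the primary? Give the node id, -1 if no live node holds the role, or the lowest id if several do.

1

[1] timeout(0) → N0(back v1 [-])
[2] deliver 0→1 → N1(prim v1 [-])
[3] deliver 1→0 → ∅
[4] timeout(1) → N1(back v2 [-])
[5] deliver 0→1 → ∅
[6] timeout(1) → N1(back v3 [-])
[7] deliver 1→2 → N2(prim v2 [-])
[8] deliver 2→1 → ∅
[9] timeout(2) → N2(back v3 [-])
[10] propose(2,'y') → ∅
[11] deliver 1→2 → ∅
[12] deliver 1→2 → ∅
[13] deliver 1→0 → N0(back v2 [-])
[14] deliver 2→1 → ∅
[15] crash(2) → N2(✗back v3 [-])
[16] deliver 0→2 → ∅
[17] recover(2) → N2(back v3 [-])
[18] timeout(1) → N1(prim v4 [-])
[19] propose(2,'p') → ∅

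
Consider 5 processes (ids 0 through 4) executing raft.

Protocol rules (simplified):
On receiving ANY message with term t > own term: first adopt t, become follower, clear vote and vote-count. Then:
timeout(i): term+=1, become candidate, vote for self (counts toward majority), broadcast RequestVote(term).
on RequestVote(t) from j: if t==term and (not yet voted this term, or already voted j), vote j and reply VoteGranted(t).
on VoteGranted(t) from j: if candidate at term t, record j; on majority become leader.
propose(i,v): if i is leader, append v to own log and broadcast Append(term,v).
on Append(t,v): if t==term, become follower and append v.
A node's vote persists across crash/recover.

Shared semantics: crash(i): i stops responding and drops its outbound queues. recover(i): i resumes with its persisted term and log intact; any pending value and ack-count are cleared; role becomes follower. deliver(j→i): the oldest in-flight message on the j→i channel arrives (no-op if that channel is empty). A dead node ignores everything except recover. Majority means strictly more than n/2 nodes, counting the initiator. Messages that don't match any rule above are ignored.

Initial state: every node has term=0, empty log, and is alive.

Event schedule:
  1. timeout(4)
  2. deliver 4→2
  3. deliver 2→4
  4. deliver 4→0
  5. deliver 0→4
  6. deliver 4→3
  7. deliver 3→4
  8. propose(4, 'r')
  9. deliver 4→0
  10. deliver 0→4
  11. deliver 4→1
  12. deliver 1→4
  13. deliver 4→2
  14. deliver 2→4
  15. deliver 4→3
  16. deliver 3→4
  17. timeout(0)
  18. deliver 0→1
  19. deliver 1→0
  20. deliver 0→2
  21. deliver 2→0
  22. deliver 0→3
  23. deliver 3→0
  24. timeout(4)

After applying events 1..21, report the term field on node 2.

1. timeout(4):  <4:cand t1 ->
2. deliver 4→2:  <2:foll t1 ->
3. deliver 2→4:  nop
4. deliver 4→0:  <0:foll t1 ->
5. deliver 0→4:  <4:lead t1 ->
6. deliver 4→3:  <3:foll t1 ->
7. deliver 3→4:  nop
8. propose(4,'r'):  <4:lead t1 r>
9. deliver 4→0:  <0:foll t1 r>
10. deliver 0→4:  nop
11. deliver 4→1:  <1:foll t1 ->
12. deliver 1→4:  nop
13. deliver 4→2:  <2:foll t1 r>
14. deliver 2→4:  nop
15. deliver 4→3:  <3:foll t1 r>
16. deliver 3→4:  nop
17. timeout(0):  <0:cand t2 r>
18. deliver 0→1:  <1:foll t2 ->
19. deliver 1→0:  nop
20. deliver 0→2:  <2:foll t2 r>
21. deliver 2→0:  <0:lead t2 r>

2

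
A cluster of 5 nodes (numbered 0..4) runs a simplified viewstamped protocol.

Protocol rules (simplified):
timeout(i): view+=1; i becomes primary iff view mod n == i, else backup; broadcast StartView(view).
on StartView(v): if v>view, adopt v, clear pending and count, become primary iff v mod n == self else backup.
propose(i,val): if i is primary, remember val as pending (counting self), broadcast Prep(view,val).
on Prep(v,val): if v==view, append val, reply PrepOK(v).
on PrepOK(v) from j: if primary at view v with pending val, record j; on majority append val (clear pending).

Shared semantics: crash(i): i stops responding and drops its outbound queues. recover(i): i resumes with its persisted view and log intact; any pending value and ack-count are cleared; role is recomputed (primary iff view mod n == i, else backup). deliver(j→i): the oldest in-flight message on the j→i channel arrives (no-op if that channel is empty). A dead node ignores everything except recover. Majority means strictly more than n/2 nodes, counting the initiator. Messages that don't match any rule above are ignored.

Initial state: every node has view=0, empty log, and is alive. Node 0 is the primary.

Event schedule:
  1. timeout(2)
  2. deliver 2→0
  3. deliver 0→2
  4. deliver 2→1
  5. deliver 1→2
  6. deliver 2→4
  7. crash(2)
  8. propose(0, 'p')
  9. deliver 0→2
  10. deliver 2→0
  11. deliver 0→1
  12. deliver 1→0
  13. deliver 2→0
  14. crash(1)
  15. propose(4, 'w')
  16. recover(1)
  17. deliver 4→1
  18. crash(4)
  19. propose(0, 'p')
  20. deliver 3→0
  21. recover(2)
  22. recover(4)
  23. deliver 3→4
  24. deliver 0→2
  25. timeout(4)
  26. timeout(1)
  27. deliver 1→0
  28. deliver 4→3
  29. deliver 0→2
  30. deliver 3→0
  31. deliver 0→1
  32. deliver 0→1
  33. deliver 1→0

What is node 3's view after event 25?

0

[1] timeout(2) → N2(back v1 [-])
[2] deliver 2→0 → N0(back v1 [-])
[3] deliver 0→2 → ∅
[4] deliver 2→1 → N1(prim v1 [-])
[5] deliver 1→2 → ∅
[6] deliver 2→4 → N4(back v1 [-])
[7] crash(2) → N2(✗back v1 [-])
[8] propose(0,'p') → ∅
[9] deliver 0→2 → ∅
[10] deliver 2→0 → ∅
[11] deliver 0→1 → ∅
[12] deliver 1→0 → ∅
[13] deliver 2→0 → ∅
[14] crash(1) → N1(✗prim v1 [-])
[15] propose(4,'w') → ∅
[16] recover(1) → N1(prim v1 [-])
[17] deliver 4→1 → ∅
[18] crash(4) → N4(✗back v1 [-])
[19] propose(0,'p') → ∅
[20] deliver 3→0 → ∅
[21] recover(2) → N2(back v1 [-])
[22] recover(4) → N4(back v1 [-])
[23] deliver 3→4 → ∅
[24] deliver 0→2 → ∅
[25] timeout(4) → N4(back v2 [-])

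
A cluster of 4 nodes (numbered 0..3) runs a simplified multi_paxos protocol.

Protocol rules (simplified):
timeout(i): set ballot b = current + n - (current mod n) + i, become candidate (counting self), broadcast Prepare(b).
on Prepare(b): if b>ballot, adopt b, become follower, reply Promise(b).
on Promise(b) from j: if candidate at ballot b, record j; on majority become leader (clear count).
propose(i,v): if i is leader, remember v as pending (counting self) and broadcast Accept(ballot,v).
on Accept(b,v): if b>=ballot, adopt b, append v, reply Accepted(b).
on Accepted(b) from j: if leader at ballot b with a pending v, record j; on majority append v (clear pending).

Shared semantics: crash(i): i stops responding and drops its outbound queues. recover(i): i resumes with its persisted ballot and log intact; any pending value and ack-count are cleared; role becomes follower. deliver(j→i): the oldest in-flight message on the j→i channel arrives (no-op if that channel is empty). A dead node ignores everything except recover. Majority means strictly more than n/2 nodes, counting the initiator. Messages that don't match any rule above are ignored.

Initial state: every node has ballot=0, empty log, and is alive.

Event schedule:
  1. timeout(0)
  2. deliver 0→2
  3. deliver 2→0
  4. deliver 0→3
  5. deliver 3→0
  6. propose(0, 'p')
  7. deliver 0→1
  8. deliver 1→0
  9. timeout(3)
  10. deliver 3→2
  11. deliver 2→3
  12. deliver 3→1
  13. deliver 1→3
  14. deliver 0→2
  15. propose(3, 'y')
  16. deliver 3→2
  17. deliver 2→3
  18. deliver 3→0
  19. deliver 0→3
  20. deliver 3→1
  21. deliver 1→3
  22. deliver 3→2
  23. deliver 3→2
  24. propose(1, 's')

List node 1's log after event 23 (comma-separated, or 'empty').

y

after 1 — timeout(0): n0:cand/b4/[-]
after 2 — deliver 0→2: n2:foll/b4/[-]
after 3 — deliver 2→0: ·
after 4 — deliver 0→3: n3:foll/b4/[-]
after 5 — deliver 3→0: n0:lead/b4/[-]
after 6 — propose(0,'p'): ·
after 7 — deliver 0→1: n1:foll/b4/[-]
after 8 — deliver 1→0: ·
after 9 — timeout(3): n3:cand/b11/[-]
after 10 — deliver 3→2: n2:foll/b11/[-]
after 11 — deliver 2→3: ·
after 12 — deliver 3→1: n1:foll/b11/[-]
after 13 — deliver 1→3: n3:lead/b11/[-]
after 14 — deliver 0→2: ·
after 15 — propose(3,'y'): ·
after 16 — deliver 3→2: n2:foll/b11/[y]
after 17 — deliver 2→3: ·
after 18 — deliver 3→0: n0:foll/b11/[-]
after 19 — deliver 0→3: ·
after 20 — deliver 3→1: n1:foll/b11/[y]
after 21 — deliver 1→3: n3:lead/b11/[y]
after 22 — deliver 3→2: ·
after 23 — deliver 3→2: ·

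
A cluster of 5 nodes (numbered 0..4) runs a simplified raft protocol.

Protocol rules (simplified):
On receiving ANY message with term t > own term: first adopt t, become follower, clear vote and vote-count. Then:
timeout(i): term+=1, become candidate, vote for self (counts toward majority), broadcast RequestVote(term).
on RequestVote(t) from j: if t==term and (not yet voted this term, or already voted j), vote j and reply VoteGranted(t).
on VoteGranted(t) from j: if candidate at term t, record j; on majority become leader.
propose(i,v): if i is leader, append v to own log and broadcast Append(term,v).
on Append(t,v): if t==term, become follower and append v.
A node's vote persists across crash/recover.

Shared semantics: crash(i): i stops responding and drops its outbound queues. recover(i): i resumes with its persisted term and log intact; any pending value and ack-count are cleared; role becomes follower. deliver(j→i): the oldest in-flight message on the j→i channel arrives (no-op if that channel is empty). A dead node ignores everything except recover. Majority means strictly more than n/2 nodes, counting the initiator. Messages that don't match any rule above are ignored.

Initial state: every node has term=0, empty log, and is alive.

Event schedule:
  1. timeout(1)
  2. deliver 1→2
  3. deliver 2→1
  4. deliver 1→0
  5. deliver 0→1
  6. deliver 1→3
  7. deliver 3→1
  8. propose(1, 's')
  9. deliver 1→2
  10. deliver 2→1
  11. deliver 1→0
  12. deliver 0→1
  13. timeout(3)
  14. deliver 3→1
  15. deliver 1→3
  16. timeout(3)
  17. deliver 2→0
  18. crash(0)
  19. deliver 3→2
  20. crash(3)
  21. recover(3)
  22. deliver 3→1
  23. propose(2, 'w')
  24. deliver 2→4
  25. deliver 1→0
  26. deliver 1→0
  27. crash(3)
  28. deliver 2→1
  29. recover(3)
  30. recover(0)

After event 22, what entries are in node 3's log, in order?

empty

1. timeout(1):  <1:cand t1 ->
2. deliver 1→2:  <2:foll t1 ->
3. deliver 2→1:  nop
4. deliver 1→0:  <0:foll t1 ->
5. deliver 0→1:  <1:lead t1 ->
6. deliver 1→3:  <3:foll t1 ->
7. deliver 3→1:  nop
8. propose(1,'s'):  <1:lead t1 s>
9. deliver 1→2:  <2:foll t1 s>
10. deliver 2→1:  nop
11. deliver 1→0:  <0:foll t1 s>
12. deliver 0→1:  nop
13. timeout(3):  <3:cand t2 ->
14. deliver 3→1:  <1:foll t2 s>
15. deliver 1→3:  nop
16. timeout(3):  <3:cand t3 ->
17. deliver 2→0:  nop
18. crash(0):  <0:✗foll t1 s>
19. deliver 3→2:  <2:foll t2 s>
20. crash(3):  <3:✗cand t3 ->
21. recover(3):  <3:foll t3 ->
22. deliver 3→1:  nop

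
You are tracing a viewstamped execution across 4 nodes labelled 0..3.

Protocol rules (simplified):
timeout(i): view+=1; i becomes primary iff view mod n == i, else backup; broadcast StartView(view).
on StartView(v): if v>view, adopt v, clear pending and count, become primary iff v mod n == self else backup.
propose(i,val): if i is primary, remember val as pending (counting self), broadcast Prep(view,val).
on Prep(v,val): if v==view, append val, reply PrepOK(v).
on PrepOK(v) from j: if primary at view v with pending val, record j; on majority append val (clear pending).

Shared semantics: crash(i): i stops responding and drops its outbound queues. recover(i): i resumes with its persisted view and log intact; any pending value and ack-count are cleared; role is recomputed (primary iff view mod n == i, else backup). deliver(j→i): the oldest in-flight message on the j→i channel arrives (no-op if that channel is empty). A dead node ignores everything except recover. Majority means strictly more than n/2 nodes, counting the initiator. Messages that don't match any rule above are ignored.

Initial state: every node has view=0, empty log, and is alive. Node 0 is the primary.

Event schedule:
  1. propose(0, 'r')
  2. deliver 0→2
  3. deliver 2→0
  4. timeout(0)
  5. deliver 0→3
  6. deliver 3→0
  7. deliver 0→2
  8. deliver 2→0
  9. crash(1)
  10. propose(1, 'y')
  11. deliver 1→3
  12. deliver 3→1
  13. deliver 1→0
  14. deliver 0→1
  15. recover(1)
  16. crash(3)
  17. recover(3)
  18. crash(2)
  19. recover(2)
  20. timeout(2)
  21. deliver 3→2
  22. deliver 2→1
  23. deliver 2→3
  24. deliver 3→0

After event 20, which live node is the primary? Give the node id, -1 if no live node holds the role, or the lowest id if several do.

2

step 1 propose(0,'r'): —
step 2 deliver 0→2: 2={back,v=0,log=r}
step 3 deliver 2→0: —
step 4 timeout(0): 0={back,v=1,log=-}
step 5 deliver 0→3: 3={back,v=0,log=r}
step 6 deliver 3→0: —
step 7 deliver 0→2: 2={back,v=1,log=r}
step 8 deliver 2→0: —
step 9 crash(1): 1={✗back,v=0,log=-}
step 10 propose(1,'y'): —
step 11 deliver 1→3: —
step 12 deliver 3→1: —
step 13 deliver 1→0: —
step 14 deliver 0→1: —
step 15 recover(1): 1={back,v=0,log=-}
step 16 crash(3): 3={✗back,v=0,log=r}
step 17 recover(3): 3={back,v=0,log=r}
step 18 crash(2): 2={✗back,v=1,log=r}
step 19 recover(2): 2={back,v=1,log=r}
step 20 timeout(2): 2={prim,v=2,log=r}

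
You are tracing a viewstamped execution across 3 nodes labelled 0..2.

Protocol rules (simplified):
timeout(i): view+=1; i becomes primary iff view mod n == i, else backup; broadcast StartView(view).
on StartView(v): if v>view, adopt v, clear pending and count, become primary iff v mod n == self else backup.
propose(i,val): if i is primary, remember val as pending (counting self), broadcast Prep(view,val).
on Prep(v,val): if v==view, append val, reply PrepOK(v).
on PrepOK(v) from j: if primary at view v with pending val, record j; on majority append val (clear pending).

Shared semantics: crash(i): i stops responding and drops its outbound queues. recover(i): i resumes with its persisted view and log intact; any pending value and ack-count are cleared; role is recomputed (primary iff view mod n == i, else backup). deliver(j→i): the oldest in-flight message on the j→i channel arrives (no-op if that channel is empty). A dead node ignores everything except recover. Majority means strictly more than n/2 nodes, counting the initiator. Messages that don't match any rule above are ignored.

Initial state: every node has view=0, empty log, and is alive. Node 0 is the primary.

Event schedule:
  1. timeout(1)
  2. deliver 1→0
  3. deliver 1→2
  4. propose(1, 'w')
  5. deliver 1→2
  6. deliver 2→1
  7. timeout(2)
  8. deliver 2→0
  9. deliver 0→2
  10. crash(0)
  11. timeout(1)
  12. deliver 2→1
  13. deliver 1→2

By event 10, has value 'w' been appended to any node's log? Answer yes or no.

step 1 timeout(1): 1={prim,v=1,log=-}
step 2 deliver 1→0: 0={back,v=1,log=-}
step 3 deliver 1→2: 2={back,v=1,log=-}
step 4 propose(1,'w'): —
step 5 deliver 1→2: 2={back,v=1,log=w}
step 6 deliver 2→1: 1={prim,v=1,log=w}
step 7 timeout(2): 2={prim,v=2,log=w}
step 8 deliver 2→0: 0={back,v=2,log=-}
step 9 deliver 0→2: —
step 10 crash(0): 0={✗back,v=2,log=-}

yes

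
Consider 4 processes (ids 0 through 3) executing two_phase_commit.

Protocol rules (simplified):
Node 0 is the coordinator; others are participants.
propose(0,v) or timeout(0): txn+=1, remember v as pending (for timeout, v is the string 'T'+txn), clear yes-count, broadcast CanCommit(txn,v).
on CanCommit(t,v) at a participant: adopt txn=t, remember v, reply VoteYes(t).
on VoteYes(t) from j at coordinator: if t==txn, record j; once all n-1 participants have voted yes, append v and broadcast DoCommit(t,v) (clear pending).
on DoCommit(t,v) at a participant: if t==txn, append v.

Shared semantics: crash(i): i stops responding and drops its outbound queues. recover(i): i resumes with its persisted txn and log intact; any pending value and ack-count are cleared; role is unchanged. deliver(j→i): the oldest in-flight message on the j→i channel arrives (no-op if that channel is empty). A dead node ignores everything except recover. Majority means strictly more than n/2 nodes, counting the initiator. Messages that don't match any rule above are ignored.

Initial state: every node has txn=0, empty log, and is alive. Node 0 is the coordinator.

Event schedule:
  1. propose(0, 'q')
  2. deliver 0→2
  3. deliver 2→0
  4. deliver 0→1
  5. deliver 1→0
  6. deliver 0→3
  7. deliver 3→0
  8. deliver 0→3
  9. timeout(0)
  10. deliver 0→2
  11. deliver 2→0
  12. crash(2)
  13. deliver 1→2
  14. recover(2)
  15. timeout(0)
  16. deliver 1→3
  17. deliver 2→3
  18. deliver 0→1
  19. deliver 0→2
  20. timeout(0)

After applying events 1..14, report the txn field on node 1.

1

after 1 — propose(0,'q'): n0:coor/t1/[-]
after 2 — deliver 0→2: n2:part/t1/[-]
after 3 — deliver 2→0: ·
after 4 — deliver 0→1: n1:part/t1/[-]
after 5 — deliver 1→0: ·
after 6 — deliver 0→3: n3:part/t1/[-]
after 7 — deliver 3→0: n0:coor/t1/[q]
after 8 — deliver 0→3: n3:part/t1/[q]
after 9 — timeout(0): n0:coor/t2/[q]
after 10 — deliver 0→2: n2:part/t1/[q]
after 11 — deliver 2→0: ·
after 12 — crash(2): n2:✗part/t1/[q]
after 13 — deliver 1→2: ·
after 14 — recover(2): n2:part/t1/[q]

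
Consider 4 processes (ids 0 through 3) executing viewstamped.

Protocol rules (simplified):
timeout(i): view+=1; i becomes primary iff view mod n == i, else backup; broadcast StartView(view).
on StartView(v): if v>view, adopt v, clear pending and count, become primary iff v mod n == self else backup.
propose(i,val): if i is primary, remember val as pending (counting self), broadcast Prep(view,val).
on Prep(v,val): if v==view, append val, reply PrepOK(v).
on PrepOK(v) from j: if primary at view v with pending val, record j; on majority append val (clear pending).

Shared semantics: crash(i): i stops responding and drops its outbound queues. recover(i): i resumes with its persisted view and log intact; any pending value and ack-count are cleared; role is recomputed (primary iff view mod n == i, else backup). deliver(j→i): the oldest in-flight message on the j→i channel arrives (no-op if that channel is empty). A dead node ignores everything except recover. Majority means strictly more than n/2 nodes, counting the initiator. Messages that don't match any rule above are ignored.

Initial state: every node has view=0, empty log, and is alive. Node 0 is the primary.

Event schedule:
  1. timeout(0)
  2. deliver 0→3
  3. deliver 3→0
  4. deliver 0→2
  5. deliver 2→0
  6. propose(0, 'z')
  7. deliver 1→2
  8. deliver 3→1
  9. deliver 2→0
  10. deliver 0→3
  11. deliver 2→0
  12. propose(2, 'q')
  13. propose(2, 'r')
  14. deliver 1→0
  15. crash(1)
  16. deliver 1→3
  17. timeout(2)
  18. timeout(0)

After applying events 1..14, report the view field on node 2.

[1] timeout(0) → N0(back v1 [-])
[2] deliver 0→3 → N3(back v1 [-])
[3] deliver 3→0 → ∅
[4] deliver 0→2 → N2(back v1 [-])
[5] deliver 2→0 → ∅
[6] propose(0,'z') → ∅
[7] deliver 1→2 → ∅
[8] deliver 3→1 → ∅
[9] deliver 2→0 → ∅
[10] deliver 0→3 → ∅
[11] deliver 2→0 → ∅
[12] propose(2,'q') → ∅
[13] propose(2,'r') → ∅
[14] deliver 1→0 → ∅

1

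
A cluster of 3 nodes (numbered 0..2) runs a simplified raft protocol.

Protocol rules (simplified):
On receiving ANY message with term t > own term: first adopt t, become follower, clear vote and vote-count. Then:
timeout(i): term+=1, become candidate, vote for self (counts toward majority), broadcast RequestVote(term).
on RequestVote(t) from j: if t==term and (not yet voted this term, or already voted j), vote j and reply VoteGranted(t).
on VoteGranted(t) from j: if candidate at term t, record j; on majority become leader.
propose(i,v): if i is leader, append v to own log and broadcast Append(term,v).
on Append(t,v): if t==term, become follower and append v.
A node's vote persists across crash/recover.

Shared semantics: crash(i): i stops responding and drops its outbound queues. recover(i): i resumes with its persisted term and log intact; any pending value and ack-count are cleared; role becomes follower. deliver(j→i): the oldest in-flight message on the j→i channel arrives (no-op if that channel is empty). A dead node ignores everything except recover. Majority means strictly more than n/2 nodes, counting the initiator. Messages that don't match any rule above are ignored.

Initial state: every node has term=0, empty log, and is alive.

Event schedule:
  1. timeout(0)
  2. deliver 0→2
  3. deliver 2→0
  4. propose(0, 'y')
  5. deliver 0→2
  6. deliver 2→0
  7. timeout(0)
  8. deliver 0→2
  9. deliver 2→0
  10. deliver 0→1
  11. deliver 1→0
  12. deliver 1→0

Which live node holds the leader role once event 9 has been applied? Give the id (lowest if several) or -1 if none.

0

step 1 timeout(0): 0={cand,t=1,log=-}
step 2 deliver 0→2: 2={foll,t=1,log=-}
step 3 deliver 2→0: 0={lead,t=1,log=-}
step 4 propose(0,'y'): 0={lead,t=1,log=y}
step 5 deliver 0→2: 2={foll,t=1,log=y}
step 6 deliver 2→0: —
step 7 timeout(0): 0={cand,t=2,log=y}
step 8 deliver 0→2: 2={foll,t=2,log=y}
step 9 deliver 2→0: 0={lead,t=2,log=y}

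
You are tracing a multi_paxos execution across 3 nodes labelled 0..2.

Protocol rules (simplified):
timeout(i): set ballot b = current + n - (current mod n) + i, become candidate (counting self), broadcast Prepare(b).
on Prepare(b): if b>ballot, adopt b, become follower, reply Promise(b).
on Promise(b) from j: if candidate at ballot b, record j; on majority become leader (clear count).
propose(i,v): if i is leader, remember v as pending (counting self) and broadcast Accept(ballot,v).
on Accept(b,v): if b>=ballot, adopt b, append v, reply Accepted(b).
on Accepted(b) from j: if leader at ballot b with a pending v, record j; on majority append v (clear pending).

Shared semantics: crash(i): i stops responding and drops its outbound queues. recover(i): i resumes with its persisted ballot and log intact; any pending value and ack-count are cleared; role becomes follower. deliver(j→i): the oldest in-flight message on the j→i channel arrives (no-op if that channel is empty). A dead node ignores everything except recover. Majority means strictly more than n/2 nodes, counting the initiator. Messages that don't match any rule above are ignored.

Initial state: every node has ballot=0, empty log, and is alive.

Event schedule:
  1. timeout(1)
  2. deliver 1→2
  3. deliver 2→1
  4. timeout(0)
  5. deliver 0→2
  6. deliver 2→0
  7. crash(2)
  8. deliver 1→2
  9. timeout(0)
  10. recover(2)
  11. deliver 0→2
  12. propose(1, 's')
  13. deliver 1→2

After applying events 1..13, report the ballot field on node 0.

1. timeout(1):  <1:cand b4 ->
2. deliver 1→2:  <2:foll b4 ->
3. deliver 2→1:  <1:lead b4 ->
4. timeout(0):  <0:cand b3 ->
5. deliver 0→2:  nop
6. deliver 2→0:  nop
7. crash(2):  <2:✗foll b4 ->
8. deliver 1→2:  nop
9. timeout(0):  <0:cand b6 ->
10. recover(2):  <2:foll b4 ->
11. deliver 0→2:  <2:foll b6 ->
12. propose(1,'s'):  nop
13. deliver 1→2:  nop

6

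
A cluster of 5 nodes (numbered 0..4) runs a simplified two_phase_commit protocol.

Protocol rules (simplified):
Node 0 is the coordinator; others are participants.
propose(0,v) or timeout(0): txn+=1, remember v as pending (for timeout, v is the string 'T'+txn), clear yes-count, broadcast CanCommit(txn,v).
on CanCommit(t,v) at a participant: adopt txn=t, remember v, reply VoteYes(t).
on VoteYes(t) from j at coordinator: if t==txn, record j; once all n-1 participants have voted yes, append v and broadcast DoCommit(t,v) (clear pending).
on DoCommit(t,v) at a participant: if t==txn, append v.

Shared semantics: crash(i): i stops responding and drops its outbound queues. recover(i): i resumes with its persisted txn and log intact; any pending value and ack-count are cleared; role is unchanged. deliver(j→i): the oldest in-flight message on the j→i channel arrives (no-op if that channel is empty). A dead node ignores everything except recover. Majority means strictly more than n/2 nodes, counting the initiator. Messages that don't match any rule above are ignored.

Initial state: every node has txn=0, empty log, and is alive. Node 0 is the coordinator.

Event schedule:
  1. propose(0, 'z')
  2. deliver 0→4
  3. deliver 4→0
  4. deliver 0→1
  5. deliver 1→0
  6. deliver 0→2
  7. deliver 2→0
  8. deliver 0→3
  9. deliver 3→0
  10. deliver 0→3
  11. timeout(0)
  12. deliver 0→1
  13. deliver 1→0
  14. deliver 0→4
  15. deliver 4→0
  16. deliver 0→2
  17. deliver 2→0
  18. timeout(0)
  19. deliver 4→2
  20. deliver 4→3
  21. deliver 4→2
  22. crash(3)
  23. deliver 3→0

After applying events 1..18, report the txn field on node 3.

1

after 1 — propose(0,'z'): n0:coor/t1/[-]
after 2 — deliver 0→4: n4:part/t1/[-]
after 3 — deliver 4→0: ·
after 4 — deliver 0→1: n1:part/t1/[-]
after 5 — deliver 1→0: ·
after 6 — deliver 0→2: n2:part/t1/[-]
after 7 — deliver 2→0: ·
after 8 — deliver 0→3: n3:part/t1/[-]
after 9 — deliver 3→0: n0:coor/t1/[z]
after 10 — deliver 0→3: n3:part/t1/[z]
after 11 — timeout(0): n0:coor/t2/[z]
after 12 — deliver 0→1: n1:part/t1/[z]
after 13 — deliver 1→0: ·
after 14 — deliver 0→4: n4:part/t1/[z]
after 15 — deliver 4→0: ·
after 16 — deliver 0→2: n2:part/t1/[z]
after 17 — deliver 2→0: ·
after 18 — timeout(0): n0:coor/t3/[z]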